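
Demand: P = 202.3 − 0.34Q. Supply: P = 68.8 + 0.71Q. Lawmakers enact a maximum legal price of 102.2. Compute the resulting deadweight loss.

Competitive equilibrium: 202.3 − 0.34Q = 68.8 + 0.71Q → Q* = 127.14286, P* = 159.07143.
At the ceiling P = 102.2, quantity supplied = (102.2 − 68.8)/0.71 = 47.04225.
Willingness to pay at Q' = 47.04225: 202.3 − 0.34·47.04225 = 186.30564.
ΔQ = 127.14286 − 47.04225 = 80.10061; wedge = 186.30564 − 102.2 = 84.10564.
DWL = ½ × 80.10061 × 84.10564 = 3368.46.

3368.46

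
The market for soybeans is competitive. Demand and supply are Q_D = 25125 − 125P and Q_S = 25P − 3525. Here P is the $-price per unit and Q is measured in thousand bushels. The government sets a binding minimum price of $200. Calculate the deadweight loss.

$30375 thousand

In inverse form: demand P = 201 − 0.008Q, supply P = 141 + 0.04Q.
Competitive equilibrium: 201 − 0.008Q = 141 + 0.04Q → Q* = 1250, P* = 191.
At the floor P = 200, quantity demanded = (201 − 200)/0.008 = 125.
Sellers' marginal cost at Q' = 125: 141 + 0.04·125 = 146.
ΔQ = 1250 − 125 = 1125; wedge = 200 − 146 = 54.
The triangle = ½ × 1125 × 54 = $30375 thousand.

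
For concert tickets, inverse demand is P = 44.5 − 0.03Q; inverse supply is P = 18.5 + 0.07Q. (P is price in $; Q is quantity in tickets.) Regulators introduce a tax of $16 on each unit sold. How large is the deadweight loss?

$1280

Competitive equilibrium: 44.5 − 0.03Q = 18.5 + 0.07Q → Q* = 260, P* = 36.7.
With the tax, the buyer price exceeds the seller price by 16: (44.5 − 0.03Q) − (18.5 + 0.07Q) = 16 → Q' = 100.
ΔQ = 260 − 100 = 160; the wedge equals the tax, 16.
The triangle = ½ × 160 × 16 = $1280.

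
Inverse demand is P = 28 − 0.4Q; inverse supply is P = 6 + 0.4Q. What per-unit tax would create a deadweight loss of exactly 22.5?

6

Competitive equilibrium: 28 − 0.4Q = 6 + 0.4Q → Q* = 27.5, P* = 17.
A tax t gives ΔQ = t/0.8 and wedge t, so DWL = t²/1.6.
t²/1.6 = 22.5 → t² = 36 → t = 6.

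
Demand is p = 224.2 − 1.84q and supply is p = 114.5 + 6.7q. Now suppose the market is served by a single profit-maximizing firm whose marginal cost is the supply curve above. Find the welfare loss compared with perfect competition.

22.14

Competitive equilibrium: 224.2 − 1.84q = 114.5 + 6.7q → q* = 12.8454, p* = 200.5644.
Marginal revenue: MR = 224.2 − 3.68q. Set MR = MC: 224.2 − 3.68q = 114.5 + 6.7q → q_m = 10.5684.
Price p_m = 224.2 − 1.84·10.5684 = 204.7541; MC(q_m) = 114.5 + 6.7·10.5684 = 185.3083.
Competitive q* = 12.8454, so Δq = 2.277; wedge = 204.7541 − 185.3083 = 19.4458.
Welfare loss = ½ × 2.277 × 19.4458 = 22.14.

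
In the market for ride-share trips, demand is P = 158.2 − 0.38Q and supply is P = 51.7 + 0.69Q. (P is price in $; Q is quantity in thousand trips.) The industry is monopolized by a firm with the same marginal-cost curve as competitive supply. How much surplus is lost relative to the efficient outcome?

$364.01 thousand

Competitive equilibrium: 158.2 − 0.38Q = 51.7 + 0.69Q → Q* = 99.5327, P* = 120.3776.
Marginal revenue: MR = 158.2 − 0.76Q. Set MR = MC: 158.2 − 0.76Q = 51.7 + 0.69Q → Q_m = 73.4483.
Price P_m = 158.2 − 0.38·73.4483 = 130.2896; MC(Q_m) = 51.7 + 0.69·73.4483 = 102.3793.
Competitive Q* = 99.5327, so ΔQ = 26.0844; wedge = 130.2896 − 102.3793 = 27.9103.
Welfare loss = ½ × 26.0844 × 27.9103 = $364.01 thousand.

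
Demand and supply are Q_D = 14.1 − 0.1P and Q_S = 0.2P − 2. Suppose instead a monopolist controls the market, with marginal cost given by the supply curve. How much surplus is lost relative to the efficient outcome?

In inverse form: demand P = 141 − 10Q, supply P = 10 + 5Q.
Competitive equilibrium: 141 − 10Q = 10 + 5Q → Q* = 8.73333, P* = 53.66667.
Marginal revenue: MR = 141 − 20Q. Set MR = MC: 141 − 20Q = 10 + 5Q → Q_m = 5.24.
Price P_m = 141 − 10·5.24 = 88.6; MC(Q_m) = 10 + 5·5.24 = 36.2.
Competitive Q* = 8.73333, so ΔQ = 3.49333; wedge = 88.6 − 36.2 = 52.4.
Deadweight loss = ½ × 3.49333 × 52.4 = 91.53.

91.53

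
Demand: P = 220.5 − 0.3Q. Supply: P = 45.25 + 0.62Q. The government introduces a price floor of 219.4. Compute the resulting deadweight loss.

Competitive equilibrium: 220.5 − 0.3Q = 45.25 + 0.62Q → Q* = 190.48913, P* = 163.35326.
At the floor P = 219.4, quantity demanded = (220.5 − 219.4)/0.3 = 3.66667.
Sellers' marginal cost at Q' = 3.66667: 45.25 + 0.62·3.66667 = 47.52334.
ΔQ = 190.48913 − 3.66667 = 186.82246; wedge = 219.4 − 47.52334 = 171.87666.
Welfare loss = ½ × 186.82246 × 171.87666 = 16055.21.

16055.21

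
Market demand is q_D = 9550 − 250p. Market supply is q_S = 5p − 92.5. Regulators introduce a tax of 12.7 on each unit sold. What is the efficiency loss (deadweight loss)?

395.32

In inverse form: demand p = 38.2 − 0.004q, supply p = 18.5 + 0.2q.
Competitive equilibrium: 38.2 − 0.004q = 18.5 + 0.2q → q* = 96.5686, p* = 37.8137.
With the tax, the buyer price exceeds the seller price by 12.7: (38.2 − 0.004q) − (18.5 + 0.2q) = 12.7 → q' = 34.3137.
Δq = 96.5686 − 34.3137 = 62.2549; the wedge equals the tax, 12.7.
Deadweight loss = ½ × 62.2549 × 12.7 = 395.32.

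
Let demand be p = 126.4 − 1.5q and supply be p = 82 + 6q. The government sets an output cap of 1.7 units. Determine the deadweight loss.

66.78

Competitive equilibrium: 126.4 − 1.5q = 82 + 6q → q* = 5.92, p* = 117.52.
At q = 1.7: demand price = 126.4 − 1.5·1.7 = 123.85; supply price = 82 + 6·1.7 = 92.2.
Δq = 5.92 − 1.7 = 4.22; wedge = 123.85 − 92.2 = 31.65.
The triangle = ½ × 4.22 × 31.65 = 66.78.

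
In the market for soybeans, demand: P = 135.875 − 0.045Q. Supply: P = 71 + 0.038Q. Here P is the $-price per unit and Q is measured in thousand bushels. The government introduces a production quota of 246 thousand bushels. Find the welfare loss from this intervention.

$11906.17 thousand

Competitive equilibrium: 135.875 − 0.045Q = 71 + 0.038Q → Q* = 781.6265, P* = 100.7018.
At Q = 246: demand price = 135.875 − 0.045·246 = 124.805; supply price = 71 + 0.038·246 = 80.348.
ΔQ = 781.6265 − 246 = 535.6265; wedge = 124.805 − 80.348 = 44.457.
Deadweight loss = ½ × 535.6265 × 44.457 = $11906.17 thousand.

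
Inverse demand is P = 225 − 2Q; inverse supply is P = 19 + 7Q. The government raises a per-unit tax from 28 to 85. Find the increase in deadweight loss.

357.83

Competitive equilibrium: 225 − 2Q = 19 + 7Q → Q* = 22.8889, P* = 179.2222.
For a per-unit tax t: ΔQ = t/9, so DWL = ½·t·(t/9) = t²/18.
At t = 28: DWL = 43.556. At t = 85: DWL = 401.389.
Increase = 401.389 − 43.556 = 357.83.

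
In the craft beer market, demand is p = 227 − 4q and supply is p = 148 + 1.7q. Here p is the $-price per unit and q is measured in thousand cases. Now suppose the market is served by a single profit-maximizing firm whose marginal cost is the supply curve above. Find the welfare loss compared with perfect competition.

$93.09 thousand

Competitive equilibrium: 227 − 4q = 148 + 1.7q → q* = 13.85965, p* = 171.5614.
Marginal revenue: MR = 227 − 8q. Set MR = MC: 227 − 8q = 148 + 1.7q → q_m = 8.14433.
Price p_m = 227 − 4·8.14433 = 194.42268; MC(q_m) = 148 + 1.7·8.14433 = 161.84536.
Competitive q* = 13.85965, so Δq = 5.71532; wedge = 194.42268 − 161.84536 = 32.57732.
Welfare loss = ½ × 5.71532 × 32.57732 = $93.09 thousand.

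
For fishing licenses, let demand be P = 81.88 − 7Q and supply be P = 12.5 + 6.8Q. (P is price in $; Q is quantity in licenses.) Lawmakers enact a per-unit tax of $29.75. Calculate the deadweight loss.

Competitive equilibrium: 81.88 − 7Q = 12.5 + 6.8Q → Q* = 5.0275, P* = 46.6872.
With the tax, the buyer price exceeds the seller price by 29.75: (81.88 − 7Q) − (12.5 + 6.8Q) = 29.75 → Q' = 2.8717.
ΔQ = 5.0275 − 2.8717 = 2.1558; the wedge equals the tax, 29.75.
The triangle = ½ × 2.1558 × 29.75 = $32.07.

$32.07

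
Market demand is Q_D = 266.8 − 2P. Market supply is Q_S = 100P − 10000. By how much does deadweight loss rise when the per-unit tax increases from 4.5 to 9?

In inverse form: demand P = 133.4 − 0.5Q, supply P = 100 + 0.01Q.
Competitive equilibrium: 133.4 − 0.5Q = 100 + 0.01Q → Q* = 65.4902, P* = 100.6549.
For a per-unit tax t: ΔQ = t/0.51, so DWL = ½·t·(t/0.51) = t²/1.02.
At t = 4.5: DWL = 19.853. At t = 9: DWL = 79.412.
Increase = 79.412 − 19.853 = 59.56.

59.56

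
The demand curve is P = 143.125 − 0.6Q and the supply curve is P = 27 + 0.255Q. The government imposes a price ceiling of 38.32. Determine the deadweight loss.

Competitive equilibrium: 143.125 − 0.6Q = 27 + 0.255Q → Q* = 135.8187, P* = 61.6338.
At the ceiling P = 38.32, quantity supplied = (38.32 − 27)/0.255 = 44.3922.
Willingness to pay at Q' = 44.3922: 143.125 − 0.6·44.3922 = 116.4897.
ΔQ = 135.8187 − 44.3922 = 91.4265; wedge = 116.4897 − 38.32 = 78.1697.
DWL = ½ × 91.4265 × 78.1697 = 3573.39.

3573.39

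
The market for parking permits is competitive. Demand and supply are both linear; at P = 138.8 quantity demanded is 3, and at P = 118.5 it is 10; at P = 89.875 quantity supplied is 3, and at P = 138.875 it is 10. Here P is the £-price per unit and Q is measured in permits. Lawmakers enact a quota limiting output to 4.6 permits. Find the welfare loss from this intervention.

£55.28

Demand slope = (118.5 − 138.8)/(10 − 3) = −2.9, so P = 147.5 − 2.9Q.
Supply slope = (138.875 − 89.875)/(10 − 3) = 7, so P = 68.875 + 7Q.
Competitive equilibrium: 147.5 − 2.9Q = 68.875 + 7Q → Q* = 7.9419, P* = 124.4684.
At Q = 4.6: demand price = 147.5 − 2.9·4.6 = 134.16; supply price = 68.875 + 7·4.6 = 101.075.
ΔQ = 7.9419 − 4.6 = 3.3419; wedge = 134.16 − 101.075 = 33.085.
Welfare loss = ½ × 3.3419 × 33.085 = £55.28.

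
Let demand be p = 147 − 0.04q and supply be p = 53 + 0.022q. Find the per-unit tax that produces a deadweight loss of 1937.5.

Competitive equilibrium: 147 − 0.04q = 53 + 0.022q → q* = 1516.129, p* = 86.3548.
A tax t gives Δq = t/0.062 and wedge t, so DWL = t²/0.124.
t²/0.124 = 1937.5 → t² = 240.25 → t = 15.5.

15.5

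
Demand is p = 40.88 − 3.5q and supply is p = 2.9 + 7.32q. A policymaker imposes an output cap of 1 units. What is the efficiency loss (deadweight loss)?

Competitive equilibrium: 40.88 − 3.5q = 2.9 + 7.32q → q* = 3.5102, p* = 28.5944.
At q = 1: demand price = 40.88 − 3.5·1 = 37.38; supply price = 2.9 + 7.32·1 = 10.22.
Δq = 3.5102 − 1 = 2.5102; wedge = 37.38 − 10.22 = 27.16.
DWL = ½ × 2.5102 × 27.16 = 34.09.

34.09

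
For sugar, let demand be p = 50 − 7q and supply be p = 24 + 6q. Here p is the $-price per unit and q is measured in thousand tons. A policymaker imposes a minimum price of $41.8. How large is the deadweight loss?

$4.46 thousand

Competitive equilibrium: 50 − 7q = 24 + 6q → q* = 2, p* = 36.
At the floor p = 41.8, quantity demanded = (50 − 41.8)/7 = 1.1714.
Sellers' marginal cost at q' = 1.1714: 24 + 6·1.1714 = 31.0284.
Δq = 2 − 1.1714 = 0.8286; wedge = 41.8 − 31.0284 = 10.7716.
Welfare loss = ½ × 0.8286 × 10.7716 = $4.46 thousand.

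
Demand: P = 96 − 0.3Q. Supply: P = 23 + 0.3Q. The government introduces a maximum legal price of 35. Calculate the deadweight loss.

Competitive equilibrium: 96 − 0.3Q = 23 + 0.3Q → Q* = 121.6667, P* = 59.5.
At the ceiling P = 35, quantity supplied = (35 − 23)/0.3 = 40.
Willingness to pay at Q' = 40: 96 − 0.3·40 = 84.
ΔQ = 121.6667 − 40 = 81.6667; wedge = 84 − 35 = 49.
DWL = ½ × 81.6667 × 49 = 2000.83.

2000.83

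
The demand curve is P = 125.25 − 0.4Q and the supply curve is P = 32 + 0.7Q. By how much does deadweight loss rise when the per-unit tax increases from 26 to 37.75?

Competitive equilibrium: 125.25 − 0.4Q = 32 + 0.7Q → Q* = 84.7727, P* = 91.3409.
For a per-unit tax t: ΔQ = t/1.1, so DWL = ½·t·(t/1.1) = t²/2.2.
At t = 26: DWL = 307.273. At t = 37.75: DWL = 647.756.
Increase = 647.756 − 307.273 = 340.48.

340.48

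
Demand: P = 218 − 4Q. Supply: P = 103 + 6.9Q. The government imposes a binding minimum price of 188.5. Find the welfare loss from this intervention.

54.96

Competitive equilibrium: 218 − 4Q = 103 + 6.9Q → Q* = 10.5505, P* = 175.7982.
At the floor P = 188.5, quantity demanded = (218 − 188.5)/4 = 7.375.
Sellers' marginal cost at Q' = 7.375: 103 + 6.9·7.375 = 153.8875.
ΔQ = 10.5505 − 7.375 = 3.1755; wedge = 188.5 − 153.8875 = 34.6125.
Deadweight loss = ½ × 3.1755 × 34.6125 = 54.96.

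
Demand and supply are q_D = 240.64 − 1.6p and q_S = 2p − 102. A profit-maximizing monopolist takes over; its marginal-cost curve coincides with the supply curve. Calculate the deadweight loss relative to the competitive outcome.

In inverse form: demand p = 150.4 − 0.625q, supply p = 51 + 0.5q.
Competitive equilibrium: 150.4 − 0.625q = 51 + 0.5q → q* = 88.3556, p* = 95.1778.
Marginal revenue: MR = 150.4 − 1.25q. Set MR = MC: 150.4 − 1.25q = 51 + 0.5q → q_m = 56.8.
Price p_m = 150.4 − 0.625·56.8 = 114.9; MC(q_m) = 51 + 0.5·56.8 = 79.4.
Competitive q* = 88.3556, so Δq = 31.5556; wedge = 114.9 − 79.4 = 35.5.
Deadweight loss = ½ × 31.5556 × 35.5 = 560.11.

560.11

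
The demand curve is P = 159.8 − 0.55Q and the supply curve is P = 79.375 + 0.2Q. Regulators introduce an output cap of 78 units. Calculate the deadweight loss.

Competitive equilibrium: 159.8 − 0.55Q = 79.375 + 0.2Q → Q* = 107.2333, P* = 100.8217.
At Q = 78: demand price = 159.8 − 0.55·78 = 116.9; supply price = 79.375 + 0.2·78 = 94.975.
ΔQ = 107.2333 − 78 = 29.2333; wedge = 116.9 − 94.975 = 21.925.
Deadweight loss = ½ × 29.2333 × 21.925 = 320.47.

320.47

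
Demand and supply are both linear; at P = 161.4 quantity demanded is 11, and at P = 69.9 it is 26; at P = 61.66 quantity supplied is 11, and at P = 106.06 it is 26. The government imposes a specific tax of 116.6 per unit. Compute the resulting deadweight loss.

Demand slope = (69.9 − 161.4)/(26 − 11) = −6.1, so P = 228.5 − 6.1Q.
Supply slope = (106.06 − 61.66)/(26 − 11) = 2.96, so P = 29.1 + 2.96Q.
Competitive equilibrium: 228.5 − 6.1Q = 29.1 + 2.96Q → Q* = 22.00883, P* = 94.24614.
With the tax, the buyer price exceeds the seller price by 116.6: (228.5 − 6.1Q) − (29.1 + 2.96Q) = 116.6 → Q' = 9.13907.
ΔQ = 22.00883 − 9.13907 = 12.86976; the wedge equals the tax, 116.6.
Welfare loss = ½ × 12.86976 × 116.6 = 750.31.

750.31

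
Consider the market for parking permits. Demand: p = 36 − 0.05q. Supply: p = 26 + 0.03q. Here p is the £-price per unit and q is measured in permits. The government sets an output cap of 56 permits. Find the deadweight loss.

£190.44

Competitive equilibrium: 36 − 0.05q = 26 + 0.03q → q* = 125, p* = 29.75.
At q = 56: demand price = 36 − 0.05·56 = 33.2; supply price = 26 + 0.03·56 = 27.68.
Δq = 125 − 56 = 69; wedge = 33.2 − 27.68 = 5.52.
DWL = ½ × 69 × 5.52 = £190.44.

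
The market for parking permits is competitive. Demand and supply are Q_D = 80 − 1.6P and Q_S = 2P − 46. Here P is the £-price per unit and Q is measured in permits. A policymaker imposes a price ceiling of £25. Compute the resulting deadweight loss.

In inverse form: demand P = 50 − 0.625Q, supply P = 23 + 0.5Q.
Competitive equilibrium: 50 − 0.625Q = 23 + 0.5Q → Q* = 24, P* = 35.
At the ceiling P = 25, quantity supplied = (25 − 23)/0.5 = 4.
Willingness to pay at Q' = 4: 50 − 0.625·4 = 47.5.
ΔQ = 24 − 4 = 20; wedge = 47.5 − 25 = 22.5.
DWL = ½ × 20 × 22.5 = £225.

£225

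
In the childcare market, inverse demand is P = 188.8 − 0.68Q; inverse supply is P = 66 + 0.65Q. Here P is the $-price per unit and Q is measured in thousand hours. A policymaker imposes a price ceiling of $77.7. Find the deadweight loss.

Competitive equilibrium: 188.8 − 0.68Q = 66 + 0.65Q → Q* = 92.3308, P* = 126.015.
At the ceiling P = 77.7, quantity supplied = (77.7 − 66)/0.65 = 18.
Willingness to pay at Q' = 18: 188.8 − 0.68·18 = 176.56.
ΔQ = 92.3308 − 18 = 74.3308; wedge = 176.56 − 77.7 = 98.86.
The triangle = ½ × 74.3308 × 98.86 = $3674.17 thousand.

$3674.17 thousand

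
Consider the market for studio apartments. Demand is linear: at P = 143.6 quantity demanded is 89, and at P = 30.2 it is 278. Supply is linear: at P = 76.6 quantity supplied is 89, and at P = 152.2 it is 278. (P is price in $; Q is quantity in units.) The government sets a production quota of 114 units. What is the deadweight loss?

Demand slope = (30.2 − 143.6)/(278 − 89) = −0.6, so P = 197 − 0.6Q.
Supply slope = (152.2 − 76.6)/(278 − 89) = 0.4, so P = 41 + 0.4Q.
Competitive equilibrium: 197 − 0.6Q = 41 + 0.4Q → Q* = 156, P* = 103.4.
At Q = 114: demand price = 197 − 0.6·114 = 128.6; supply price = 41 + 0.4·114 = 86.6.
ΔQ = 156 − 114 = 42; wedge = 128.6 − 86.6 = 42.
DWL = ½ × 42 × 42 = $882.

$882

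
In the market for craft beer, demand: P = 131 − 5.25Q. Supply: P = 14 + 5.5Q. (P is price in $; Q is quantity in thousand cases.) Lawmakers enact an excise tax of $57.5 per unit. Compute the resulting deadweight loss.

Competitive equilibrium: 131 − 5.25Q = 14 + 5.5Q → Q* = 10.8837, P* = 73.8605.
With the tax, the buyer price exceeds the seller price by 57.5: (131 − 5.25Q) − (14 + 5.5Q) = 57.5 → Q' = 5.5349.
ΔQ = 10.8837 − 5.5349 = 5.3488; the wedge equals the tax, 57.5.
Deadweight loss = ½ × 5.3488 × 57.5 = $153.78 thousand.

$153.78 thousand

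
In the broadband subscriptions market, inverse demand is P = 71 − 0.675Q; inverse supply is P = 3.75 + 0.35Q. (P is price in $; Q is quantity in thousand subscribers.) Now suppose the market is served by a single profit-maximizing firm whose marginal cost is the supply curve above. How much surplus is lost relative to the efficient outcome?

Competitive equilibrium: 71 − 0.675Q = 3.75 + 0.35Q → Q* = 65.6098, P* = 26.7134.
Marginal revenue: MR = 71 − 1.35Q. Set MR = MC: 71 − 1.35Q = 3.75 + 0.35Q → Q_m = 39.5588.
Price P_m = 71 − 0.675·39.5588 = 44.2978; MC(Q_m) = 3.75 + 0.35·39.5588 = 17.5956.
Competitive Q* = 65.6098, so ΔQ = 26.051; wedge = 44.2978 − 17.5956 = 26.7022.
Deadweight loss = ½ × 26.051 × 26.7022 = $347.81 thousand.

$347.81 thousand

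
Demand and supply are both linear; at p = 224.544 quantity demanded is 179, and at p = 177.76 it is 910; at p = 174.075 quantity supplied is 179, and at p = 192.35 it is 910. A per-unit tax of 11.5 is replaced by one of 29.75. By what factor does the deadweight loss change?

Demand slope = (177.76 − 224.544)/(910 − 179) = −0.064, so p = 236 − 0.064q.
Supply slope = (192.35 − 174.075)/(910 − 179) = 0.025, so p = 169.6 + 0.025q.
Competitive equilibrium: 236 − 0.064q = 169.6 + 0.025q → q* = 746.0674, p* = 188.2517.
For a per-unit tax t: Δq = t/0.089, so DWL = ½·t·(t/0.089) = t²/0.178.
At t = 11.5: DWL = 742.978. At t = 29.75: DWL = 4972.261.
Ratio = (29.75/11.5)² = 6.692.

6.692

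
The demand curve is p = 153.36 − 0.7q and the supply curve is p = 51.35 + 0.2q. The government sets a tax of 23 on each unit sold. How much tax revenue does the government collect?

2019.14

Competitive equilibrium: 153.36 − 0.7q = 51.35 + 0.2q → q* = 113.3444, p* = 74.0189.
With the tax, the buyer price exceeds the seller price by 23: (153.36 − 0.7q) − (51.35 + 0.2q) = 23 → q' = 87.7889.
Tax revenue = 23 × 87.7889 = 2019.14.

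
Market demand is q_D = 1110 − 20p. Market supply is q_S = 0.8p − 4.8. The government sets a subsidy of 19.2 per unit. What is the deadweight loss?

In inverse form: demand p = 55.5 − 0.05q, supply p = 6 + 1.25q.
Competitive equilibrium: 55.5 − 0.05q = 6 + 1.25q → q* = 38.07692, p* = 53.59615.
The subsidy lowers effective supply by 19.2: p = 1.25q − 13.2.
New quantity: 55.5 − 0.05q = 1.25q − 13.2 → q' = 52.84615.
Overproduction Δq = 52.84615 − 38.07692 = 14.76923; wedge = subsidy = 19.2.
DWL = ½ × 14.76923 × 19.2 = 141.78.

141.78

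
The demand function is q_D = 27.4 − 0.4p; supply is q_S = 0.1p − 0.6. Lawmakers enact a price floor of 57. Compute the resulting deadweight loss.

1

In inverse form: demand p = 68.5 − 2.5q, supply p = 6 + 10q.
Competitive equilibrium: 68.5 − 2.5q = 6 + 10q → q* = 5, p* = 56.
At the floor p = 57, quantity demanded = (68.5 − 57)/2.5 = 4.6.
Sellers' marginal cost at q' = 4.6: 6 + 10·4.6 = 52.
Δq = 5 − 4.6 = 0.4; wedge = 57 − 52 = 5.
Welfare loss = ½ × 0.4 × 5 = 1.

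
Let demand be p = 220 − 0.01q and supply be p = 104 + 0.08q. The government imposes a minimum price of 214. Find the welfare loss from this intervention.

Competitive equilibrium: 220 − 0.01q = 104 + 0.08q → q* = 1288.8889, p* = 207.1111.
At the floor p = 214, quantity demanded = (220 − 214)/0.01 = 600.
Sellers' marginal cost at q' = 600: 104 + 0.08·600 = 152.
Δq = 1288.8889 − 600 = 688.8889; wedge = 214 − 152 = 62.
Welfare loss = ½ × 688.8889 × 62 = 21355.56.

21355.56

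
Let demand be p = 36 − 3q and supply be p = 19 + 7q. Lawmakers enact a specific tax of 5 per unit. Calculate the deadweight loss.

Competitive equilibrium: 36 − 3q = 19 + 7q → q* = 1.7, p* = 30.9.
With the tax, the buyer price exceeds the seller price by 5: (36 − 3q) − (19 + 7q) = 5 → q' = 1.2.
Δq = 1.7 − 1.2 = 0.5; the wedge equals the tax, 5.
DWL = ½ × 0.5 × 5 = 1.25.

1.25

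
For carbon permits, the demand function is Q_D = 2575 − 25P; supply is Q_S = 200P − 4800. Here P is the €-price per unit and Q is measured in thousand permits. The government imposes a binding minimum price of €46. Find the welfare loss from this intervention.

€2458.51 thousand

In inverse form: demand P = 103 − 0.04Q, supply P = 24 + 0.005Q.
Competitive equilibrium: 103 − 0.04Q = 24 + 0.005Q → Q* = 1755.5556, P* = 32.7778.
At the floor P = 46, quantity demanded = (103 − 46)/0.04 = 1425.
Sellers' marginal cost at Q' = 1425: 24 + 0.005·1425 = 31.125.
ΔQ = 1755.5556 − 1425 = 330.5556; wedge = 46 − 31.125 = 14.875.
Deadweight loss = ½ × 330.5556 × 14.875 = €2458.51 thousand.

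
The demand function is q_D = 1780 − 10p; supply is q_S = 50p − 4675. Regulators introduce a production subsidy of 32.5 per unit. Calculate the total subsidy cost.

In inverse form: demand p = 178 − 0.1q, supply p = 93.5 + 0.02q.
Competitive equilibrium: 178 − 0.1q = 93.5 + 0.02q → q* = 704.1667, p* = 107.5833.
The subsidy lowers effective supply by 32.5: p = 61 + 0.02q.
New quantity: 178 − 0.1q = 61 + 0.02q → q' = 975.
Total subsidy cost = 32.5 × 975 = 31687.50.

31687.50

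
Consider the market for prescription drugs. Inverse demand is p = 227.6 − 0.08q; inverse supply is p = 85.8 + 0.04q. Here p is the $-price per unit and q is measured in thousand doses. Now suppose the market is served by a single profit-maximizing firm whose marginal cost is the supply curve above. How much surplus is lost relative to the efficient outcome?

Competitive equilibrium: 227.6 − 0.08q = 85.8 + 0.04q → q* = 1181.6667, p* = 133.0667.
Marginal revenue: MR = 227.6 − 0.16q. Set MR = MC: 227.6 − 0.16q = 85.8 + 0.04q → q_m = 709.
Price p_m = 227.6 − 0.08·709 = 170.88; MC(q_m) = 85.8 + 0.04·709 = 114.16.
Competitive q* = 1181.6667, so Δq = 472.6667; wedge = 170.88 − 114.16 = 56.72.
Deadweight loss = ½ × 472.6667 × 56.72 = $13404.83 thousand.

$13404.83 thousand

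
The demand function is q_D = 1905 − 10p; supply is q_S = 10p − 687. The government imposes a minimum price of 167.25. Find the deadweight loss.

14175.225

In inverse form: demand p = 190.5 − 0.1q, supply p = 68.7 + 0.1q.
Competitive equilibrium: 190.5 − 0.1q = 68.7 + 0.1q → q* = 609, p* = 129.6.
At the floor p = 167.25, quantity demanded = (190.5 − 167.25)/0.1 = 232.5.
Sellers' marginal cost at q' = 232.5: 68.7 + 0.1·232.5 = 91.95.
Δq = 609 − 232.5 = 376.5; wedge = 167.25 − 91.95 = 75.3.
The triangle = ½ × 376.5 × 75.3 = 14175.225.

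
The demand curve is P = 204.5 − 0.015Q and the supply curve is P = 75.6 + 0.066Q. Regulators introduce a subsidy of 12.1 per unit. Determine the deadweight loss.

903.77

Competitive equilibrium: 204.5 − 0.015Q = 75.6 + 0.066Q → Q* = 1591.358, P* = 180.6296.
The subsidy lowers effective supply by 12.1: P = 63.5 + 0.066Q.
New quantity: 204.5 − 0.015Q = 63.5 + 0.066Q → Q' = 1740.7407.
Overproduction ΔQ = 1740.7407 − 1591.358 = 149.3827; wedge = subsidy = 12.1.
Deadweight loss = ½ × 149.3827 × 12.1 = 903.77.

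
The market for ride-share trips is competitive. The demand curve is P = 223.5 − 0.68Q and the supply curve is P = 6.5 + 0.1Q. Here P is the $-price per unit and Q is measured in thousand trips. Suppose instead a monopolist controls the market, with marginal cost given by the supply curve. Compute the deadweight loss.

Competitive equilibrium: 223.5 − 0.68Q = 6.5 + 0.1Q → Q* = 278.20513, P* = 34.32051.
Marginal revenue: MR = 223.5 − 1.36Q. Set MR = MC: 223.5 − 1.36Q = 6.5 + 0.1Q → Q_m = 148.63014.
Price P_m = 223.5 − 0.68·148.63014 = 122.4315; MC(Q_m) = 6.5 + 0.1·148.63014 = 21.36301.
Competitive Q* = 278.20513, so ΔQ = 129.57499; wedge = 122.4315 − 21.36301 = 101.06849.
DWL = ½ × 129.57499 × 101.06849 = $6547.97 thousand.

$6547.97 thousand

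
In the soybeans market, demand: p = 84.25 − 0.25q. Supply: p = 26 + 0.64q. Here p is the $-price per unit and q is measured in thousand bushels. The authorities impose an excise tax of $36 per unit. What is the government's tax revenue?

$900 thousand

Competitive equilibrium: 84.25 − 0.25q = 26 + 0.64q → q* = 65.4494, p* = 67.8876.
With the tax, the buyer price exceeds the seller price by 36: (84.25 − 0.25q) − (26 + 0.64q) = 36 → q' = 25.
Tax revenue = 36 × 25 = $900 thousand.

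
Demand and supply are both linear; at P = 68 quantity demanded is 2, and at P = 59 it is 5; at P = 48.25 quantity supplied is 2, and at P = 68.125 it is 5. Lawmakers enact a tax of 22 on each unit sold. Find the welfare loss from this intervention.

Demand slope = (59 − 68)/(5 − 2) = −3, so P = 74 − 3Q.
Supply slope = (68.125 − 48.25)/(5 − 2) = 6.625, so P = 35 + 6.625Q.
Competitive equilibrium: 74 − 3Q = 35 + 6.625Q → Q* = 4.0519, P* = 61.8442.
With the tax, the buyer price exceeds the seller price by 22: (74 − 3Q) − (35 + 6.625Q) = 22 → Q' = 1.7662.
ΔQ = 4.0519 − 1.7662 = 2.2857; the wedge equals the tax, 22.
DWL = ½ × 2.2857 × 22 = 25.14.

25.14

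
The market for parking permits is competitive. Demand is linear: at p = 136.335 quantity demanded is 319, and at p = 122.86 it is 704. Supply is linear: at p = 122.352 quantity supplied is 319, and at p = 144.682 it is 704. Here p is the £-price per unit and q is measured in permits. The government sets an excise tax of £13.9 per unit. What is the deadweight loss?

£1038.76

Demand slope = (122.86 − 136.335)/(704 − 319) = −0.035, so p = 147.5 − 0.035q.
Supply slope = (144.682 − 122.352)/(704 − 319) = 0.058, so p = 103.85 + 0.058q.
Competitive equilibrium: 147.5 − 0.035q = 103.85 + 0.058q → q* = 469.3548, p* = 131.0726.
With the tax, the buyer price exceeds the seller price by 13.9: (147.5 − 0.035q) − (103.85 + 0.058q) = 13.9 → q' = 319.8925.
Δq = 469.3548 − 319.8925 = 149.4623; the wedge equals the tax, 13.9.
DWL = ½ × 149.4623 × 13.9 = £1038.76.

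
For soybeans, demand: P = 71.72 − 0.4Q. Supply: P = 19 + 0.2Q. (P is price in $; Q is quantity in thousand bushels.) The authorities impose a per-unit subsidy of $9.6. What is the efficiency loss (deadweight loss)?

Competitive equilibrium: 71.72 − 0.4Q = 19 + 0.2Q → Q* = 87.8667, P* = 36.5733.
The subsidy lowers effective supply by 9.6: P = 9.4 + 0.2Q.
New quantity: 71.72 − 0.4Q = 9.4 + 0.2Q → Q' = 103.8667.
Overproduction ΔQ = 103.8667 − 87.8667 = 16; wedge = subsidy = 9.6.
Welfare loss = ½ × 16 × 9.6 = $76.80 thousand.

$76.80 thousand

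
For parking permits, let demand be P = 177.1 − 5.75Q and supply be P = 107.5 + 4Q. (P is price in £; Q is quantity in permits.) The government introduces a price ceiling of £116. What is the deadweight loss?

Competitive equilibrium: 177.1 − 5.75Q = 107.5 + 4Q → Q* = 7.1385, P* = 136.0538.
At the ceiling P = 116, quantity supplied = (116 − 107.5)/4 = 2.125.
Willingness to pay at Q' = 2.125: 177.1 − 5.75·2.125 = 164.8813.
ΔQ = 7.1385 − 2.125 = 5.0135; wedge = 164.8813 − 116 = 48.8813.
DWL = ½ × 5.0135 × 48.8813 = £122.53.

£122.53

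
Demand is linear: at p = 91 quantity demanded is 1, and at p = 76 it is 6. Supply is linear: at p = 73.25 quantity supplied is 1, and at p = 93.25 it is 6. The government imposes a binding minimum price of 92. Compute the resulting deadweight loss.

28.81

Demand slope = (76 − 91)/(6 − 1) = −3, so p = 94 − 3q.
Supply slope = (93.25 − 73.25)/(6 − 1) = 4, so p = 69.25 + 4q.
Competitive equilibrium: 94 − 3q = 69.25 + 4q → q* = 3.5357, p* = 83.3929.
At the floor p = 92, quantity demanded = (94 − 92)/3 = 0.6667.
Sellers' marginal cost at q' = 0.6667: 69.25 + 4·0.6667 = 71.9168.
Δq = 3.5357 − 0.6667 = 2.869; wedge = 92 − 71.9168 = 20.0832.
DWL = ½ × 2.869 × 20.0832 = 28.81.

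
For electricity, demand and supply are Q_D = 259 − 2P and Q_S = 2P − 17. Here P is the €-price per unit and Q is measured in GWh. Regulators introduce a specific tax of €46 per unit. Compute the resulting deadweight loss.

In inverse form: demand P = 129.5 − 0.5Q, supply P = 8.5 + 0.5Q.
Competitive equilibrium: 129.5 − 0.5Q = 8.5 + 0.5Q → Q* = 121, P* = 69.
With the tax, the buyer price exceeds the seller price by 46: (129.5 − 0.5Q) − (8.5 + 0.5Q) = 46 → Q' = 75.
ΔQ = 121 − 75 = 46; the wedge equals the tax, 46.
The triangle = ½ × 46 × 46 = €1058.

€1058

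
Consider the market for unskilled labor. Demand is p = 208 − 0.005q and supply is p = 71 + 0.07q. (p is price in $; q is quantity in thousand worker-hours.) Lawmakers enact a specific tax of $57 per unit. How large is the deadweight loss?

Competitive equilibrium: 208 − 0.005q = 71 + 0.07q → q* = 1826.6667, p* = 198.8667.
With the tax, the buyer price exceeds the seller price by 57: (208 − 0.005q) − (71 + 0.07q) = 57 → q' = 1066.6667.
Δq = 1826.6667 − 1066.6667 = 760; the wedge equals the tax, 57.
Welfare loss = ½ × 760 × 57 = $21660 thousand.

$21660 thousand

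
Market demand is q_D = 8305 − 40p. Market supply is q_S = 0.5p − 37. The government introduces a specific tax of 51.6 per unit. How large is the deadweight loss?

In inverse form: demand p = 207.625 − 0.025q, supply p = 74 + 2q.
Competitive equilibrium: 207.625 − 0.025q = 74 + 2q → q* = 65.9877, p* = 205.9753.
With the tax, the buyer price exceeds the seller price by 51.6: (207.625 − 0.025q) − (74 + 2q) = 51.6 → q' = 40.5062.
Δq = 65.9877 − 40.5062 = 25.4815; the wedge equals the tax, 51.6.
Welfare loss = ½ × 25.4815 × 51.6 = 657.42.

657.42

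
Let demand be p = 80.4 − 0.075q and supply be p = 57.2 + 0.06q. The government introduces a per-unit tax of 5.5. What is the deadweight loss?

112.04

Competitive equilibrium: 80.4 − 0.075q = 57.2 + 0.06q → q* = 171.8519, p* = 67.5111.
With the tax, the buyer price exceeds the seller price by 5.5: (80.4 − 0.075q) − (57.2 + 0.06q) = 5.5 → q' = 131.1111.
Δq = 171.8519 − 131.1111 = 40.7408; the wedge equals the tax, 5.5.
Deadweight loss = ½ × 40.7408 × 5.5 = 112.04.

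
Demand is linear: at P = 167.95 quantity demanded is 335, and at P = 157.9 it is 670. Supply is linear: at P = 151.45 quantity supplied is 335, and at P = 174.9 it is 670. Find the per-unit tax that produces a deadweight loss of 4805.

31

Demand slope = (157.9 − 167.95)/(670 − 335) = −0.03, so P = 178 − 0.03Q.
Supply slope = (174.9 − 151.45)/(670 − 335) = 0.07, so P = 128 + 0.07Q.
Competitive equilibrium: 178 − 0.03Q = 128 + 0.07Q → Q* = 500, P* = 163.
A tax t gives ΔQ = t/0.1 and wedge t, so DWL = t²/0.2.
t²/0.2 = 4805 → t² = 961 → t = 31.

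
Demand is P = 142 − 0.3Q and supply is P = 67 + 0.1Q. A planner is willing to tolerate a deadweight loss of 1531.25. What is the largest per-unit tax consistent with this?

Competitive equilibrium: 142 − 0.3Q = 67 + 0.1Q → Q* = 187.5, P* = 85.75.
A tax t gives ΔQ = t/0.4 and wedge t, so DWL = t²/0.8.
t²/0.8 = 1531.25 → t² = 1225 → t = 35.

35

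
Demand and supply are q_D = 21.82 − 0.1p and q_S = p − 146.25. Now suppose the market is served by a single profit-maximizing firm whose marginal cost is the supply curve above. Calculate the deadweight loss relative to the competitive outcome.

53.36

In inverse form: demand p = 218.2 − 10q, supply p = 146.25 + q.
Competitive equilibrium: 218.2 − 10q = 146.25 + q → q* = 6.5409, p* = 152.7909.
Marginal revenue: MR = 218.2 − 20q. Set MR = MC: 218.2 − 20q = 146.25 + q → q_m = 3.4262.
Price p_m = 218.2 − 10·3.4262 = 183.938; MC(q_m) = 146.25 + 1·3.4262 = 149.6762.
Competitive q* = 6.5409, so Δq = 3.1147; wedge = 183.938 − 149.6762 = 34.2618.
The triangle = ½ × 3.1147 × 34.2618 = 53.36.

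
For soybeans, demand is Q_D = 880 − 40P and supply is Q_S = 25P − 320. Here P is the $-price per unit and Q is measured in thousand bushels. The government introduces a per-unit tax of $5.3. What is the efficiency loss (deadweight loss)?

$216.08 thousand

In inverse form: demand P = 22 − 0.025Q, supply P = 12.8 + 0.04Q.
Competitive equilibrium: 22 − 0.025Q = 12.8 + 0.04Q → Q* = 141.5385, P* = 18.4615.
With the tax, the buyer price exceeds the seller price by 5.3: (22 − 0.025Q) − (12.8 + 0.04Q) = 5.3 → Q' = 60.
ΔQ = 141.5385 − 60 = 81.5385; the wedge equals the tax, 5.3.
Welfare loss = ½ × 81.5385 × 5.3 = $216.08 thousand.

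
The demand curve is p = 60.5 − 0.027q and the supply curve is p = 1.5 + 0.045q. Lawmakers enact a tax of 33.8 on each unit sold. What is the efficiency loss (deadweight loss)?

Competitive equilibrium: 60.5 − 0.027q = 1.5 + 0.045q → q* = 819.4444, p* = 38.375.
With the tax, the buyer price exceeds the seller price by 33.8: (60.5 − 0.027q) − (1.5 + 0.045q) = 33.8 → q' = 350.
Δq = 819.4444 − 350 = 469.4444; the wedge equals the tax, 33.8.
Deadweight loss = ½ × 469.4444 × 33.8 = 7933.61.

7933.61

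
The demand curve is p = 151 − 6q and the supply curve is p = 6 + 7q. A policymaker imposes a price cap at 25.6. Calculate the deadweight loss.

453.61

Competitive equilibrium: 151 − 6q = 6 + 7q → q* = 11.1538, p* = 84.0769.
At the ceiling p = 25.6, quantity supplied = (25.6 − 6)/7 = 2.8.
Willingness to pay at q' = 2.8: 151 − 6·2.8 = 134.2.
Δq = 11.1538 − 2.8 = 8.3538; wedge = 134.2 − 25.6 = 108.6.
Deadweight loss = ½ × 8.3538 × 108.6 = 453.61.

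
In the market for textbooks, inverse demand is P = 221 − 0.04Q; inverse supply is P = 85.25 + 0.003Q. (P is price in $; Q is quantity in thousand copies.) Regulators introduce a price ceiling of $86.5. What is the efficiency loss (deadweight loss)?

Competitive equilibrium: 221 − 0.04Q = 85.25 + 0.003Q → Q* = 3156.9767442, P* = 94.7209302.
At the ceiling P = 86.5, quantity supplied = (86.5 − 85.25)/0.003 = 416.6666667.
Willingness to pay at Q' = 416.6666667: 221 − 0.04·416.6666667 = 204.3333333.
ΔQ = 3156.9767442 − 416.6666667 = 2740.3100775; wedge = 204.3333333 − 86.5 = 117.8333333.
Deadweight loss = ½ × 2740.3100775 × 117.8333333 = $161449.94 thousand.

$161449.94 thousand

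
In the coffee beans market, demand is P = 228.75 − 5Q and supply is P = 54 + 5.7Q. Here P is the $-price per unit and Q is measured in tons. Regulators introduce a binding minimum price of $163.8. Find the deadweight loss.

$59.75

Competitive equilibrium: 228.75 − 5Q = 54 + 5.7Q → Q* = 16.3318, P* = 147.0911.
At the floor P = 163.8, quantity demanded = (228.75 − 163.8)/5 = 12.99.
Sellers' marginal cost at Q' = 12.99: 54 + 5.7·12.99 = 128.043.
ΔQ = 16.3318 − 12.99 = 3.3418; wedge = 163.8 − 128.043 = 35.757.
The triangle = ½ × 3.3418 × 35.757 = $59.75.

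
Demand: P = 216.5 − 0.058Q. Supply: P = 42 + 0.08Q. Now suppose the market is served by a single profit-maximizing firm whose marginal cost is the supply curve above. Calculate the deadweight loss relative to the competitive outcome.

Competitive equilibrium: 216.5 − 0.058Q = 42 + 0.08Q → Q* = 1264.49275, P* = 143.15942.
Marginal revenue: MR = 216.5 − 0.116Q. Set MR = MC: 216.5 − 0.116Q = 42 + 0.08Q → Q_m = 890.30612.
Price P_m = 216.5 − 0.058·890.30612 = 164.86225; MC(Q_m) = 42 + 0.08·890.30612 = 113.22449.
Competitive Q* = 1264.49275, so ΔQ = 374.18663; wedge = 164.86225 − 113.22449 = 51.63776.
The triangle = ½ × 374.18663 × 51.63776 = 9661.08.

9661.08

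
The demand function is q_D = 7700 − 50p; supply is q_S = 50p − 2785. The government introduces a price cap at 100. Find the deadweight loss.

1176.125

In inverse form: demand p = 154 − 0.02q, supply p = 55.7 + 0.02q.
Competitive equilibrium: 154 − 0.02q = 55.7 + 0.02q → q* = 2457.5, p* = 104.85.
At the ceiling p = 100, quantity supplied = (100 − 55.7)/0.02 = 2215.
Willingness to pay at q' = 2215: 154 − 0.02·2215 = 109.7.
Δq = 2457.5 − 2215 = 242.5; wedge = 109.7 − 100 = 9.7.
Deadweight loss = ½ × 242.5 × 9.7 = 1176.125.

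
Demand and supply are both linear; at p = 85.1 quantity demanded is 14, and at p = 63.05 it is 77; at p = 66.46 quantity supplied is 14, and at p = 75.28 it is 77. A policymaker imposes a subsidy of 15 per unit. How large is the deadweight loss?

229.59

Demand slope = (63.05 − 85.1)/(77 − 14) = −0.35, so p = 90 − 0.35q.
Supply slope = (75.28 − 66.46)/(77 − 14) = 0.14, so p = 64.5 + 0.14q.
Competitive equilibrium: 90 − 0.35q = 64.5 + 0.14q → q* = 52.0408, p* = 71.7857.
The subsidy lowers effective supply by 15: p = 49.5 + 0.14q.
New quantity: 90 − 0.35q = 49.5 + 0.14q → q' = 82.6531.
Overproduction Δq = 82.6531 − 52.0408 = 30.6123; wedge = subsidy = 15.
The triangle = ½ × 30.6123 × 15 = 229.59.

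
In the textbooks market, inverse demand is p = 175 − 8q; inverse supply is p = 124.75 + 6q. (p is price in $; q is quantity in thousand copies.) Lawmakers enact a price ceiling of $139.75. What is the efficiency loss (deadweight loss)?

Competitive equilibrium: 175 − 8q = 124.75 + 6q → q* = 3.5893, p* = 146.2857.
At the ceiling p = 139.75, quantity supplied = (139.75 − 124.75)/6 = 2.5.
Willingness to pay at q' = 2.5: 175 − 8·2.5 = 155.
Δq = 3.5893 − 2.5 = 1.0893; wedge = 155 − 139.75 = 15.25.
The triangle = ½ × 1.0893 × 15.25 = $8.31 thousand.

$8.31 thousand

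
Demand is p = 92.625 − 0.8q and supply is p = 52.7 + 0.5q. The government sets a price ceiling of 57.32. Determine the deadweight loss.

299.67

Competitive equilibrium: 92.625 − 0.8q = 52.7 + 0.5q → q* = 30.7115, p* = 68.0558.
At the ceiling p = 57.32, quantity supplied = (57.32 − 52.7)/0.5 = 9.24.
Willingness to pay at q' = 9.24: 92.625 − 0.8·9.24 = 85.233.
Δq = 30.7115 − 9.24 = 21.4715; wedge = 85.233 − 57.32 = 27.913.
The triangle = ½ × 21.4715 × 27.913 = 299.67.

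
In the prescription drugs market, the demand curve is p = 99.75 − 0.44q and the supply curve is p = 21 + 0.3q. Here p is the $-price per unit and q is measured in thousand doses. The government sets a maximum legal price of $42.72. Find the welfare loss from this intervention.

$428.20 thousand

Competitive equilibrium: 99.75 − 0.44q = 21 + 0.3q → q* = 106.4189, p* = 52.9257.
At the ceiling p = 42.72, quantity supplied = (42.72 − 21)/0.3 = 72.4.
Willingness to pay at q' = 72.4: 99.75 − 0.44·72.4 = 67.894.
Δq = 106.4189 − 72.4 = 34.0189; wedge = 67.894 − 42.72 = 25.174.
DWL = ½ × 34.0189 × 25.174 = $428.20 thousand.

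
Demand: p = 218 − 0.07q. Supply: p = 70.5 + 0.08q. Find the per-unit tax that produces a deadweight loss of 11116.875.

Competitive equilibrium: 218 − 0.07q = 70.5 + 0.08q → q* = 983.3333, p* = 149.1667.
A tax t gives Δq = t/0.15 and wedge t, so DWL = t²/0.3.
t²/0.3 = 11116.875 → t² = 3335.0625 → t = 57.75.

57.75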